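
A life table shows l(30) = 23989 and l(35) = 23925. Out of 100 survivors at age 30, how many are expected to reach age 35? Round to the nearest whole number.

100

The relevant probability is 23925/23989 = 0.997332.
Expected number = 100 × 0.997332 = 100.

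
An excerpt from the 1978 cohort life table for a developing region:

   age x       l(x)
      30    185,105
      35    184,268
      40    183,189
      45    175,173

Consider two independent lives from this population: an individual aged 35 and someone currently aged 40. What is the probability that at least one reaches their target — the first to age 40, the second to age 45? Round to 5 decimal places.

p₁ = l(40)/l(35) = 183,189/184,268 = 0.994144; p₂ = l(45)/l(40) = 175,173/183,189 = 0.956242.
P(at least one) = 1 − (1−p₁)(1−p₂) = 1 − 0.005856 × 0.043758 = 0.999744.

0.99974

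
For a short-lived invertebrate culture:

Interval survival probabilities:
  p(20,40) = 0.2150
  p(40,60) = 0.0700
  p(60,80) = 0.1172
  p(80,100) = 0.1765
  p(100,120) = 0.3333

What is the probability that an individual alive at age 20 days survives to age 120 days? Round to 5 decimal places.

The overall survival probability is 0.2150 × 0.0700 × 0.1172 × 0.1765 × 0.3333.
= 0.000104.

0.00010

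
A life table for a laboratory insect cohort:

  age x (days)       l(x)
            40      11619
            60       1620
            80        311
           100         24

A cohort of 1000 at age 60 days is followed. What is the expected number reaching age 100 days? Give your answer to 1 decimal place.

The relevant probability is 24/1620 = 0.014815.
Expected number = 1000 × 0.014815 = 14.8.

14.8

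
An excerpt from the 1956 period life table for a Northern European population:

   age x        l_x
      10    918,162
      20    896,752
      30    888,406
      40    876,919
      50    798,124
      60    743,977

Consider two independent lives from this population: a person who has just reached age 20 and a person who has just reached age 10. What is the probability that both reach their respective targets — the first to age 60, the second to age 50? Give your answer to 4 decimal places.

p₁ = l_60/l_20 = 743,977/896,752 = 0.829635; p₂ = l_50/l_10 = 798,124/918,162 = 0.869263.
P(both) = p₁ × p₂ = 0.829635 × 0.869263 = 0.721171.

0.7212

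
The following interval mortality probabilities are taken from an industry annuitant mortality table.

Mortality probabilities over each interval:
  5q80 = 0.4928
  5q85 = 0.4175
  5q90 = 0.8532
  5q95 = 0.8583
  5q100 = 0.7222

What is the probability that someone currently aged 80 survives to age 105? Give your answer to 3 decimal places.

0.002

Survival from 80 to 105 is the product of surviving each interval: (1 − 0.4928) × (1 − 0.4175) × (1 − 0.8532) × (1 − 0.8583) × (1 − 0.7222).
= 0.5072 × 0.5825 × 0.1468 × 0.1417 × 0.2778 = 0.001707.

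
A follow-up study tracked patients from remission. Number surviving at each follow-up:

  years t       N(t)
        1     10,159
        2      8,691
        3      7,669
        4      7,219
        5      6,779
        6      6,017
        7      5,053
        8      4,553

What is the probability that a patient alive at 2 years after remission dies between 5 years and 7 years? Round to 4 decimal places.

This is the probability of reaching 5 but not 7, conditional on being alive at 2: (N(5) − N(7)) / N(2).
= (6,779 − 5,053) / 8,691 = 1,726 / 8,691 = 0.198596.

0.1986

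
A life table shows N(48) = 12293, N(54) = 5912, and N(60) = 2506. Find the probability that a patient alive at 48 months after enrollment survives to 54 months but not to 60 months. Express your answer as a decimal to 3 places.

0.277

This is the probability of reaching 54 but not 60, conditional on being alive at 48: (N(54) − N(60)) / N(48).
= (5912 − 2506) / 12293 = 3406 / 12293 = 0.277068.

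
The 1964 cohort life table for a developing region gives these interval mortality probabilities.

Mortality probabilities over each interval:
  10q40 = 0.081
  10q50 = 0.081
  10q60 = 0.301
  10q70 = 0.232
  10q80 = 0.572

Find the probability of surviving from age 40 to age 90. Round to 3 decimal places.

0.194

50p40 = (1 − 0.081) × (1 − 0.081) × (1 − 0.301) × (1 − 0.232) × (1 − 0.572).
= 0.919 × 0.919 × 0.699 × 0.768 × 0.428 = 0.194050.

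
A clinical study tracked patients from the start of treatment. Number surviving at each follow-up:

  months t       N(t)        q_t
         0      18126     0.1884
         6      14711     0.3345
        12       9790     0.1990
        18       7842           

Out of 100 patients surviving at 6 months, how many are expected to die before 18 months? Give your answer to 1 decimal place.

The relevant probability is 1 − 7842/14711 = 0.466930.
Expected number = 100 × 0.466930 = 46.7.

46.7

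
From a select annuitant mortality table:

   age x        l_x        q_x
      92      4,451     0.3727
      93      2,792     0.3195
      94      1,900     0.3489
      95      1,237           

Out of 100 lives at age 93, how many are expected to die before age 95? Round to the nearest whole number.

56

The relevant probability is 1 − 1,237/2,792 = 0.556948.
Expected number = 100 × 0.556948 = 56.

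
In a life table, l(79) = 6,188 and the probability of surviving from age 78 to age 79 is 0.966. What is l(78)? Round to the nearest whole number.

6406

l(78) = l(79) / p = 6,188 / 0.966 = 6406.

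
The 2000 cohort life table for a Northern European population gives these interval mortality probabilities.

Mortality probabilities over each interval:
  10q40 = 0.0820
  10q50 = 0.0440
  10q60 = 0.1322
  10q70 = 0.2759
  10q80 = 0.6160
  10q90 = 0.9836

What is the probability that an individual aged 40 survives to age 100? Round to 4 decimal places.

0.0035

Survival from 40 to 100 is the product of surviving each interval: (1 − 0.0820) × (1 − 0.0440) × (1 − 0.1322) × (1 − 0.2759) × (1 − 0.6160) × (1 − 0.9836).
= 0.9180 × 0.9560 × 0.8678 × 0.7241 × 0.3840 × 0.0164 = 0.003473.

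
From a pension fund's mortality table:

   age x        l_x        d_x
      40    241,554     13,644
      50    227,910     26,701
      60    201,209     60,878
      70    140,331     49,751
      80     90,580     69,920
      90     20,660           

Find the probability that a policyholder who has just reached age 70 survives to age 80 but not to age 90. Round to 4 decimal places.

0.4983

This is the probability of reaching 80 but not 90, conditional on being alive at 70: (l_80 − l_90) / l_70.
= (90,580 − 20,660) / 140,331 = 69,920 / 140,331 = 0.498251.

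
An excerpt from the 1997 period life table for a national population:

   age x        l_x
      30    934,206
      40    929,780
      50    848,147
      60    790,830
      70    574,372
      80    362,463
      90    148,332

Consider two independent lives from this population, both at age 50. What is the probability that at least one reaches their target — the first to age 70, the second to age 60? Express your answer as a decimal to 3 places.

p₁ = l_70/l_50 = 574,372/848,147 = 0.677208; p₂ = l_60/l_50 = 790,830/848,147 = 0.932421.
P(at least one) = 1 − (1−p₁)(1−p₂) = 1 − 0.322792 × 0.067579 = 0.978186.

0.978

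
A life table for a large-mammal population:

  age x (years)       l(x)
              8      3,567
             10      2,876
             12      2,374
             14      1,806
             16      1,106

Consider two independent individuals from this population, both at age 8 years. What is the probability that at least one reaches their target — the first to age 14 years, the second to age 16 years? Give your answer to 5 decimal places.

0.65938

p₁ = l(14)/l(8) = 1,806/3,567 = 0.506308; p₂ = l(16)/l(8) = 1,106/3,567 = 0.310064.
P(at least one) = 1 − (1−p₁)(1−p₂) = 1 − 0.493692 × 0.689936 = 0.659384.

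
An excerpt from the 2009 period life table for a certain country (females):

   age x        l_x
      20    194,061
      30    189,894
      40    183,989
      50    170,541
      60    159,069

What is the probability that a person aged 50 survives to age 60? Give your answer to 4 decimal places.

We want 10p50 = l_60/l_50.
The conditional survival probability is l_60/l_50 = 159,069/170,541 = 0.932732.

0.9327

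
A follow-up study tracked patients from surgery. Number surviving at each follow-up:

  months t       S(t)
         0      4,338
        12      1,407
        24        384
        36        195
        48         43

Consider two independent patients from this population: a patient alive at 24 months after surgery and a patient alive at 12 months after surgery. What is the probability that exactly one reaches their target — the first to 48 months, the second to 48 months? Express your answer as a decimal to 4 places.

0.1357

p₁ = S(48)/S(24) = 43/384 = 0.111979; p₂ = S(48)/S(12) = 43/1,407 = 0.030561.
P(exactly one) = p₁(1−p₂) + (1−p₁)p₂ = 0.108557 + 0.027139 = 0.135696.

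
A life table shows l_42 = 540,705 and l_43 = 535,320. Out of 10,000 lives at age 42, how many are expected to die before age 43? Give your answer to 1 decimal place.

99.6

The relevant probability is 1 − 535,320/540,705 = 0.009959.
Expected number = 10,000 × 0.009959 = 99.6.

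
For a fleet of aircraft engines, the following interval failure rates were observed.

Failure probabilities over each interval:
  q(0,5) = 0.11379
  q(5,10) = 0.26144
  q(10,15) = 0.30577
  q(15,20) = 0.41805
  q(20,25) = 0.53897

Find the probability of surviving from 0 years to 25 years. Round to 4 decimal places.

0.1219

Chaining the interval survival probabilities: (1 − 0.11379) × (1 − 0.26144) × (1 − 0.30577) × (1 − 0.41805) × (1 − 0.53897).
= 0.88621 × 0.73856 × 0.69423 × 0.58195 × 0.46103 = 0.121910.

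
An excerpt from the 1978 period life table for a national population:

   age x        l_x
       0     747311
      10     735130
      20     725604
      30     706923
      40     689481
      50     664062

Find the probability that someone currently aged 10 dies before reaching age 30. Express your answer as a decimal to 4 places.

0.0384

P(die before 30 | alive at 10) = 1 − l_30/l_10 = 1 − 706923/735130 = (28207)/735130 = 0.038370.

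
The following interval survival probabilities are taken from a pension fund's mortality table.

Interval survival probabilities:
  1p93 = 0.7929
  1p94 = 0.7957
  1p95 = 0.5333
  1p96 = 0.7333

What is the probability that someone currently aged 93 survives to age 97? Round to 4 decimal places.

4p93 = 0.7929 × 0.7957 × 0.5333 × 0.7333.
= 0.246729.

0.2467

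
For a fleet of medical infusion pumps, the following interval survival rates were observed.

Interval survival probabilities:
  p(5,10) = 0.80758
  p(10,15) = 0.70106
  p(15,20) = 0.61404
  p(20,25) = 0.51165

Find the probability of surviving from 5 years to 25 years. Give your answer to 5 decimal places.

P(survive 5→25) = 0.80758 × 0.70106 × 0.61404 × 0.51165.
= 0.177873.

0.17787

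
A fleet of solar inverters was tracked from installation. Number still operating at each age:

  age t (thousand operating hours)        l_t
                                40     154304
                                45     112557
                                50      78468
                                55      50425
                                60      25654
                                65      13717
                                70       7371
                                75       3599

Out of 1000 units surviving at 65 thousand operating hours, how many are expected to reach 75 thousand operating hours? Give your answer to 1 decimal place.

262.4

The relevant probability is 3599/13717 = 0.262375.
Expected number = 1000 × 0.262375 = 262.4.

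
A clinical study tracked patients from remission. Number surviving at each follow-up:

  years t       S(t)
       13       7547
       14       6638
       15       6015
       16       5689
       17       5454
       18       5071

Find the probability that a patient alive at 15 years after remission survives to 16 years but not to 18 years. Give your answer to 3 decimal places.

This is the probability of reaching 16 but not 18, conditional on being alive at 15: (S(16) − S(18)) / S(15).
= (5689 − 5071) / 6015 = 618 / 6015 = 0.102743.

0.103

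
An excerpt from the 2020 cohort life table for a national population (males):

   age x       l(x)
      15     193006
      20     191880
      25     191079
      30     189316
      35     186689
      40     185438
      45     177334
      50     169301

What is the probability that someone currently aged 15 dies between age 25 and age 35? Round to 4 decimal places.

This is the probability of reaching 25 but not 35, conditional on being alive at 15: (l(25) − l(35)) / l(15).
= (191079 − 186689) / 193006 = 4390 / 193006 = 0.022745.

0.0227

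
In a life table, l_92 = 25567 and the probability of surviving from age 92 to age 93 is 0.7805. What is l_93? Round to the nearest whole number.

19955

l_93 = l_92 × p = 25567 × 0.7805 = 19955.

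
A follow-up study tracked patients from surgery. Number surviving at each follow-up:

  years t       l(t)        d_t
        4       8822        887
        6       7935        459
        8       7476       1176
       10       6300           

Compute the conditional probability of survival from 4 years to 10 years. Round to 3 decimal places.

0.714

The conditional survival probability is l(10)/l(4) = 6300/8822 = 0.714124.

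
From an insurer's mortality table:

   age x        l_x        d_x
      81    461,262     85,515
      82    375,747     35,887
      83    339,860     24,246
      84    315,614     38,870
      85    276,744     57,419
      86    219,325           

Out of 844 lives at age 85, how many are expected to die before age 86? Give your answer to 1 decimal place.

175.1

The relevant probability is 1 − 219,325/276,744 = 0.207481.
Expected number = 844 × 0.207481 = 175.1.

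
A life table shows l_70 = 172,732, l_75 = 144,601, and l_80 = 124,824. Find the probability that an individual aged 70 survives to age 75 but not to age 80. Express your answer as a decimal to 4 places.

We want 5|5q70 = (l_75 − l_80)/l_70.
This is the probability of reaching 75 but not 80, conditional on being alive at 70: (l_75 − l_80) / l_70.
= (144,601 − 124,824) / 172,732 = 19,777 / 172,732 = 0.114495.

0.1145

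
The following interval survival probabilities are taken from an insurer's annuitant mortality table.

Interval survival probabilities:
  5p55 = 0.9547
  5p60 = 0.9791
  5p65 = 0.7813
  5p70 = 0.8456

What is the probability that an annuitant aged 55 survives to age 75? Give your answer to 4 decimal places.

0.6176

Chaining the interval survival probabilities: 0.9547 × 0.9791 × 0.7813 × 0.8456.
= 0.617557.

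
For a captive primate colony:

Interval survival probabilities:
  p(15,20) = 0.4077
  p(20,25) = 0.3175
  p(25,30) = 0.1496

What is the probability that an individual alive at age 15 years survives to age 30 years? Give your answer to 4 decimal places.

0.0194

Survival from 15 to 30 is the product of surviving each interval: 0.4077 × 0.3175 × 0.1496.
= 0.019365.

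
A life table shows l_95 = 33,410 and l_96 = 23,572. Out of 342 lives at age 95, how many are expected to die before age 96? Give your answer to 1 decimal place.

100.7

The relevant probability is 1 − 23,572/33,410 = 0.294463.
Expected number = 342 × 0.294463 = 100.7.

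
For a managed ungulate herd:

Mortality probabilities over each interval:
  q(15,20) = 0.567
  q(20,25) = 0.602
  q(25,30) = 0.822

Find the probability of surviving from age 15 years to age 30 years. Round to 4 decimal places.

Survival from 15 to 30 is the product of surviving each interval: (1 − 0.567) × (1 − 0.602) × (1 − 0.822).
= 0.433 × 0.398 × 0.178 = 0.030675.

0.0307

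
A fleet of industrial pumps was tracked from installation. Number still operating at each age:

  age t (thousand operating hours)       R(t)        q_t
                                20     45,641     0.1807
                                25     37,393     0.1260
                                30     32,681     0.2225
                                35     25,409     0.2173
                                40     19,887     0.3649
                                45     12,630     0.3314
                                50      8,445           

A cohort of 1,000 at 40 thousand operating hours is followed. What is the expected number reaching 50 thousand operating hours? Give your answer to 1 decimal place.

424.6

The relevant probability is 8,445/19,887 = 0.424649.
Expected number = 1,000 × 0.424649 = 424.6.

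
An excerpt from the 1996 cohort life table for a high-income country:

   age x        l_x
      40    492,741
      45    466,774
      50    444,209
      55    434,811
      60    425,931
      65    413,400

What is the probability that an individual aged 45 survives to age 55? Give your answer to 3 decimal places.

We want 10p45 = l_55/l_45.
The conditional survival probability is l_55/l_45 = 434,811/466,774 = 0.931524.

0.932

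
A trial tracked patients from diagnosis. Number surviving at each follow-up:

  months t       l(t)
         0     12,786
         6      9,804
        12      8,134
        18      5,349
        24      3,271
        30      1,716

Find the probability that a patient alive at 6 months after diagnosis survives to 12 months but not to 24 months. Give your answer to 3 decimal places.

0.496

This is the probability of reaching 12 but not 24, conditional on being alive at 6: (l(12) − l(24)) / l(6).
= (8,134 − 3,271) / 9,804 = 4,863 / 9,804 = 0.496022.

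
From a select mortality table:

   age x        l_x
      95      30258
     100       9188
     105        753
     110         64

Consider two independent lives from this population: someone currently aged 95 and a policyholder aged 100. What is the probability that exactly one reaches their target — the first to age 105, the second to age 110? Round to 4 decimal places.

0.0315

p₁ = l_105/l_95 = 753/30258 = 0.024886; p₂ = l_110/l_100 = 64/9188 = 0.006966.
P(exactly one) = p₁(1−p₂) + (1−p₁)p₂ = 0.024713 + 0.006793 = 0.031505.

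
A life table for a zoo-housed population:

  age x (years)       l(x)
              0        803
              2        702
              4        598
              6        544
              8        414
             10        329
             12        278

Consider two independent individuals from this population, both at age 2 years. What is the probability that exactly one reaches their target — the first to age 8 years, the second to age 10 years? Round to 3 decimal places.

p₁ = l(8)/l(2) = 414/702 = 0.589744; p₂ = l(10)/l(2) = 329/702 = 0.468661.
P(exactly one) = p₁(1−p₂) + (1−p₁)p₂ = 0.313354 + 0.192271 = 0.505625.

0.506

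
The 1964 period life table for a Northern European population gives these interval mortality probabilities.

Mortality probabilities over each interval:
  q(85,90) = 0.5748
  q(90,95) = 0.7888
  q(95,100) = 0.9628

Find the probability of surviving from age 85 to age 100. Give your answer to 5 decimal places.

P(survive 85→100) = (1 − 0.5748) × (1 − 0.7888) × (1 − 0.9628).
= 0.4252 × 0.2112 × 0.0372 = 0.003341.

0.00334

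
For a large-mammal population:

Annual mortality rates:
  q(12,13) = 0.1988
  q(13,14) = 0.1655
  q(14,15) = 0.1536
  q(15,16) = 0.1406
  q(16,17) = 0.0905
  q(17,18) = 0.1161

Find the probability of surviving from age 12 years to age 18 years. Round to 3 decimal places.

0.391

Survival from 12 to 18 is the product of surviving each interval: (1 − 0.1988) × (1 − 0.1655) × (1 − 0.1536) × (1 − 0.1406) × (1 − 0.0905) × (1 − 0.1161).
= 0.8012 × 0.8345 × 0.8464 × 0.8594 × 0.9095 × 0.8839 = 0.390971.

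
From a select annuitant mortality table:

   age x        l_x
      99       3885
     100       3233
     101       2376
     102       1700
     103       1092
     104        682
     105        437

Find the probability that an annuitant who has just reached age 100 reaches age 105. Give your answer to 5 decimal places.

0.13517

We want 5p100 = l_105/l_100.
The conditional survival probability is l_105/l_100 = 437/3233 = 0.135169.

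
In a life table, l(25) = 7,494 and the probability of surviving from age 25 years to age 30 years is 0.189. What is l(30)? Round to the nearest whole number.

1416

l(30) = l(25) × p = 7,494 × 0.189 = 1416.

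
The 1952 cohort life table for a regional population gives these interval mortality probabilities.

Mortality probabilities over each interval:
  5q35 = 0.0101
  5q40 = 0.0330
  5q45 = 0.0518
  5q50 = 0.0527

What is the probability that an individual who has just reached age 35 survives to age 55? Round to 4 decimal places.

0.8598

The overall survival probability is (1 − 0.0101) × (1 − 0.0330) × (1 − 0.0518) × (1 − 0.0527).
= 0.9899 × 0.9670 × 0.9482 × 0.9473 = 0.859816.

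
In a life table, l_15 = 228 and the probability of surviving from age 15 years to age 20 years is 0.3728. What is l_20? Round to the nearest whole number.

l_20 = l_15 × p = 228 × 0.3728 = 85.

85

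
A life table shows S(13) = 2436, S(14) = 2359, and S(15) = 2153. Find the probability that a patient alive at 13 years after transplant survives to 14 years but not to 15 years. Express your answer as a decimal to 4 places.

This is the probability of reaching 14 but not 15, conditional on being alive at 13: (S(14) − S(15)) / S(13).
= (2359 − 2153) / 2436 = 206 / 2436 = 0.084565.

0.0846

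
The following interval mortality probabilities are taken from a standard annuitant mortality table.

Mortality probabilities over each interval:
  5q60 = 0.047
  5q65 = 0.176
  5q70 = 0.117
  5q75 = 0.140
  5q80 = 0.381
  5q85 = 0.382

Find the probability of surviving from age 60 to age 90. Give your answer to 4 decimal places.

Chaining the interval survival probabilities: (1 − 0.047) × (1 − 0.176) × (1 − 0.117) × (1 − 0.140) × (1 − 0.381) × (1 − 0.382).
= 0.953 × 0.824 × 0.883 × 0.860 × 0.619 × 0.618 = 0.228117.

0.2281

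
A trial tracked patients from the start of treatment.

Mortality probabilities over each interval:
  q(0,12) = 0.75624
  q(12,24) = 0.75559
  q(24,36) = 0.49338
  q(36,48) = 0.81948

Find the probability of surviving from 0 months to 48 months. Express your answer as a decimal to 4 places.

0.0054

Chaining the interval survival probabilities: (1 − 0.75624) × (1 − 0.75559) × (1 − 0.49338) × (1 − 0.81948).
= 0.24376 × 0.24441 × 0.50662 × 0.18052 = 0.005449.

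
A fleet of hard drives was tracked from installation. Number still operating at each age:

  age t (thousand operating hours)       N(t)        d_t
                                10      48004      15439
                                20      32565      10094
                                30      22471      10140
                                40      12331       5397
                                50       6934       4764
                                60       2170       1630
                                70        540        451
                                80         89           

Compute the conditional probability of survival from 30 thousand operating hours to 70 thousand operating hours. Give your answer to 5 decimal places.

0.02403

The conditional survival probability is N(70)/N(30) = 540/22471 = 0.024031.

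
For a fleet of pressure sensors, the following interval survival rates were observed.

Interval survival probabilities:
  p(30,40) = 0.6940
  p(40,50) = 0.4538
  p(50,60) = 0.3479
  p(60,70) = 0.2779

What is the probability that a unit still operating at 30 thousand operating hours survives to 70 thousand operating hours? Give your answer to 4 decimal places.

0.0304

Survival from 30 to 70 is the product of surviving each interval: 0.6940 × 0.4538 × 0.3479 × 0.2779.
= 0.030449.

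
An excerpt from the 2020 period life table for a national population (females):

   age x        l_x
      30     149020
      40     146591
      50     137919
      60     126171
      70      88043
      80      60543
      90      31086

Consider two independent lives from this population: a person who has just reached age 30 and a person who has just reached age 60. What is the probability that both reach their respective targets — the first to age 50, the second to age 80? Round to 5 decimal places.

p₁ = l_50/l_30 = 137919/149020 = 0.925507; p₂ = l_80/l_60 = 60543/126171 = 0.479849.
P(both) = p₁ × p₂ = 0.925507 × 0.479849 = 0.444104.

0.44410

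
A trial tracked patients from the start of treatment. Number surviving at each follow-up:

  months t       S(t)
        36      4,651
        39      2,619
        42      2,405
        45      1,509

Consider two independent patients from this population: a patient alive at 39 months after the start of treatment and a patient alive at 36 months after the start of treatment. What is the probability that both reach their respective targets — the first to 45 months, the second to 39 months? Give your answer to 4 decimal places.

0.3244

p₁ = S(45)/S(39) = 1,509/2,619 = 0.576174; p₂ = S(39)/S(36) = 2,619/4,651 = 0.563105.
P(both) = p₁ × p₂ = 0.576174 × 0.563105 = 0.324446.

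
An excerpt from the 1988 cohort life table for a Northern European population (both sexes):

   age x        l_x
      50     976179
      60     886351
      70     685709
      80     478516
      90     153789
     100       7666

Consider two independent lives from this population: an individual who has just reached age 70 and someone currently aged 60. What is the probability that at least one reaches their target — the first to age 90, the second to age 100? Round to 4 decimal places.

0.2310

p₁ = l_90/l_70 = 153789/685709 = 0.224277; p₂ = l_100/l_60 = 7666/886351 = 0.008649.
P(at least one) = 1 − (1−p₁)(1−p₂) = 1 − 0.775723 × 0.991351 = 0.230986.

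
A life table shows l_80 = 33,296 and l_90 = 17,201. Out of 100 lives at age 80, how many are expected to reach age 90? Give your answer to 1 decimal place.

51.7

The relevant probability is 17,201/33,296 = 0.516609.
Expected number = 100 × 0.516609 = 51.7.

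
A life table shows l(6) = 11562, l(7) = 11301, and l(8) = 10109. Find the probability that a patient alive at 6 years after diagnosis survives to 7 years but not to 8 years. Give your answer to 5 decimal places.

This is the probability of reaching 7 but not 8, conditional on being alive at 6: (l(7) − l(8)) / l(6).
= (11301 − 10109) / 11562 = 1192 / 11562 = 0.103096.

0.10310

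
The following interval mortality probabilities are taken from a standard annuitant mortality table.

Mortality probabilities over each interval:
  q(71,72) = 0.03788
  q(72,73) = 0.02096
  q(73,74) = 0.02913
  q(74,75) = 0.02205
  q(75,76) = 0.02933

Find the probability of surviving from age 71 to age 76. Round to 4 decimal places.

0.8681

The overall survival probability is (1 − 0.03788) × (1 − 0.02096) × (1 − 0.02913) × (1 − 0.02205) × (1 − 0.02933).
= 0.96212 × 0.97904 × 0.97087 × 0.97795 × 0.97067 = 0.868119.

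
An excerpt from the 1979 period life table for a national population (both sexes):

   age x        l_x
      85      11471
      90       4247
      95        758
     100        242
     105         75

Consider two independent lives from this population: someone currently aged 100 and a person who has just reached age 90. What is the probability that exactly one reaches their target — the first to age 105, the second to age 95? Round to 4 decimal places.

p₁ = l_105/l_100 = 75/242 = 0.309917; p₂ = l_95/l_90 = 758/4247 = 0.178479.
P(exactly one) = p₁(1−p₂) + (1−p₁)p₂ = 0.254603 + 0.123165 = 0.377769.

0.3778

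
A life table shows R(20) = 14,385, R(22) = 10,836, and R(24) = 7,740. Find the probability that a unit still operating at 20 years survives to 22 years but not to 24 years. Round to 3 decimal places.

0.215

This is the probability of reaching 22 but not 24, conditional on being operational at 20: (R(22) − R(24)) / R(20).
= (10,836 − 7,740) / 14,385 = 3,096 / 14,385 = 0.215224.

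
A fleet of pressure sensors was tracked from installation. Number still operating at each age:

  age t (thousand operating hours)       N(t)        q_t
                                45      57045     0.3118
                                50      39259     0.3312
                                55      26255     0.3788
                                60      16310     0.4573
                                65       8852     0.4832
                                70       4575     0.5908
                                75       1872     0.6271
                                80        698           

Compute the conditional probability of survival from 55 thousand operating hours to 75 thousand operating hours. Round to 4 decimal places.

0.0713

The conditional survival probability is N(75)/N(55) = 1872/26255 = 0.071301.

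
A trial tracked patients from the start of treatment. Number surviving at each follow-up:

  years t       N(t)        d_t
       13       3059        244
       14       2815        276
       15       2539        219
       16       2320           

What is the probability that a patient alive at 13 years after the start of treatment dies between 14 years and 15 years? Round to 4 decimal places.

0.0902

This is the probability of reaching 14 but not 15, conditional on being alive at 13: (N(14) − N(15)) / N(13).
= (2815 − 2539) / 3059 = 276 / 3059 = 0.090226.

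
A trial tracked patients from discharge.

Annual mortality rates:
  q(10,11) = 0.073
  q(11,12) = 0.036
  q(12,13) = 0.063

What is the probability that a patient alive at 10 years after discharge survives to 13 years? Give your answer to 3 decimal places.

P(survive 10→13) = (1 − 0.073) × (1 − 0.036) × (1 − 0.063).
= 0.927 × 0.964 × 0.937 = 0.837329.

0.837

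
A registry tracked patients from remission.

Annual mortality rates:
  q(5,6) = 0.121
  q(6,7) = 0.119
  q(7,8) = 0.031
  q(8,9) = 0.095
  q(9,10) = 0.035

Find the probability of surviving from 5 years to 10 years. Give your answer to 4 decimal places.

0.6553

Survival from 5 to 10 is the product of surviving each interval: (1 − 0.121) × (1 − 0.119) × (1 − 0.031) × (1 − 0.095) × (1 − 0.035).
= 0.879 × 0.881 × 0.969 × 0.905 × 0.965 = 0.655337.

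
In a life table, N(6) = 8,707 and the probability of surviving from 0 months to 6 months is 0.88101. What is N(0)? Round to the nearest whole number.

9883

N(0) = N(6) / p = 8,707 / 0.88101 = 9883.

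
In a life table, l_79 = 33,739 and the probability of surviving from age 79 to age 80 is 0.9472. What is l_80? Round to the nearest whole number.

31958

l_80 = l_79 × p = 33,739 × 0.9472 = 31958.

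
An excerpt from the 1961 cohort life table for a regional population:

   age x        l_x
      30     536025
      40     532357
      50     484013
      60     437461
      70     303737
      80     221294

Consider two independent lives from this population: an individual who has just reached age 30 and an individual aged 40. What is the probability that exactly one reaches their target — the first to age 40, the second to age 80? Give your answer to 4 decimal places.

p₁ = l_40/l_30 = 532357/536025 = 0.993157; p₂ = l_80/l_40 = 221294/532357 = 0.415687.
P(exactly one) = p₁(1−p₂) + (1−p₁)p₂ = 0.580315 + 0.002845 = 0.583159.

0.5832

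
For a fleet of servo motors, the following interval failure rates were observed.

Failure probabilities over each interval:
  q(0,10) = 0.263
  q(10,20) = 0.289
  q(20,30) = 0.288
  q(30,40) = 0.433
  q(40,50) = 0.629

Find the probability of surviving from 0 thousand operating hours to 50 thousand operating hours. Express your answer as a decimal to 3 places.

Survival from 0 to 50 is the product of surviving each interval: (1 − 0.263) × (1 − 0.289) × (1 − 0.288) × (1 − 0.433) × (1 − 0.629).
= 0.737 × 0.711 × 0.712 × 0.567 × 0.371 = 0.078483.

0.078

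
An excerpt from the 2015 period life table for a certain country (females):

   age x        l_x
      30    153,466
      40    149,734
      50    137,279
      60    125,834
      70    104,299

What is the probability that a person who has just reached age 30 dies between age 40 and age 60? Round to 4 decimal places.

0.1557

We want 10|20q30 = (l_40 − l_60)/l_30.
This is the probability of reaching 40 but not 60, conditional on being alive at 30: (l_40 − l_60) / l_30.
= (149,734 − 125,834) / 153,466 = 23,900 / 153,466 = 0.155735.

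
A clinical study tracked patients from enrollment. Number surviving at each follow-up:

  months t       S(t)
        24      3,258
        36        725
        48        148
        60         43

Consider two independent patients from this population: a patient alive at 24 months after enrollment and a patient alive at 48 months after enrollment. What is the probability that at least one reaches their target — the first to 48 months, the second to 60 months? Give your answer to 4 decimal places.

0.3228

p₁ = S(48)/S(24) = 148/3,258 = 0.045427; p₂ = S(60)/S(48) = 43/148 = 0.290541.
P(at least one) = 1 − (1−p₁)(1−p₂) = 1 − 0.954573 × 0.709459 = 0.322770.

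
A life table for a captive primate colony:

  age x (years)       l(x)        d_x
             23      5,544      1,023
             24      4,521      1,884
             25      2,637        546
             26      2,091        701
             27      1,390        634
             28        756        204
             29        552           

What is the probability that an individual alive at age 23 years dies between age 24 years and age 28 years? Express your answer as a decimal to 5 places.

0.67911

This is the probability of reaching 24 but not 28, conditional on being alive at 23: (l(24) − l(28)) / l(23).
= (4,521 − 756) / 5,544 = 3,765 / 5,544 = 0.679113.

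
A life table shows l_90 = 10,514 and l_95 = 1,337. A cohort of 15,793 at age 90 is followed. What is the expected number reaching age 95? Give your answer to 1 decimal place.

2008.3

The relevant probability is 1,337/10,514 = 0.127164.
Expected number = 15,793 × 0.127164 = 2008.3.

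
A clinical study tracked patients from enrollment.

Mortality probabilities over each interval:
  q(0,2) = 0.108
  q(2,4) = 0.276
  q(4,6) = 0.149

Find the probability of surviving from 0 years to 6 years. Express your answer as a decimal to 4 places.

P(survive 0→6) = (1 − 0.108) × (1 − 0.276) × (1 − 0.149).
= 0.892 × 0.724 × 0.851 = 0.549583.

0.5496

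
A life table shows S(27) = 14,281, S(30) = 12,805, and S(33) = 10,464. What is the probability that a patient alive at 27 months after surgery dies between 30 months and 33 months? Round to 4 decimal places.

0.1639

This is the probability of reaching 30 but not 33, conditional on being alive at 27: (S(30) − S(33)) / S(27).
= (12,805 − 10,464) / 14,281 = 2,341 / 14,281 = 0.163924.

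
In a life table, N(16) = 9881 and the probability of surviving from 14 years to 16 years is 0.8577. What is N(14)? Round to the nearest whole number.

11520

N(14) = N(16) / p = 9881 / 0.8577 = 11520.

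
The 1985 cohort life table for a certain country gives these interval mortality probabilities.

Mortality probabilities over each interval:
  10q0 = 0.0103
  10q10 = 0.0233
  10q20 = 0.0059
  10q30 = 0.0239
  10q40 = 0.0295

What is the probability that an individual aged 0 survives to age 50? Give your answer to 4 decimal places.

50p0 = (1 − 0.0103) × (1 − 0.0233) × (1 − 0.0059) × (1 − 0.0239) × (1 − 0.0295).
= 0.9897 × 0.9767 × 0.9941 × 0.9761 × 0.9705 = 0.910300.

0.9103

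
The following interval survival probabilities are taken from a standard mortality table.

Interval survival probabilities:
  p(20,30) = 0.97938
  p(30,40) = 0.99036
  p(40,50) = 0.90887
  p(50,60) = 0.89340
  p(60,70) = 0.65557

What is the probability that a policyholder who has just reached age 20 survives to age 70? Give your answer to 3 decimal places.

0.516

Survival from 20 to 70 is the product of surviving each interval: 0.97938 × 0.99036 × 0.90887 × 0.89340 × 0.65557.
= 0.516311.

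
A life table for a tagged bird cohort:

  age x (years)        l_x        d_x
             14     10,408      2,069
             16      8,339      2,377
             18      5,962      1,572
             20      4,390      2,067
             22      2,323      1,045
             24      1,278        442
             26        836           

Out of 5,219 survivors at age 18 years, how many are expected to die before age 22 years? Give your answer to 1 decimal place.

3185.5

The relevant probability is 1 − 2,323/5,962 = 0.610366.
Expected number = 5,219 × 0.610366 = 3185.5.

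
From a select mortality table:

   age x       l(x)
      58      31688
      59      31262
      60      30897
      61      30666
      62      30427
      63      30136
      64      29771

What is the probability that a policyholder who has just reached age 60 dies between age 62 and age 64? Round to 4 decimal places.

This is the probability of reaching 62 but not 64, conditional on being alive at 60: (l(62) − l(64)) / l(60).
= (30427 − 29771) / 30897 = 656 / 30897 = 0.021232.

0.0212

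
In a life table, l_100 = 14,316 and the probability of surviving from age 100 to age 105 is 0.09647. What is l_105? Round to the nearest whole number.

1381

l_105 = l_100 × p = 14,316 × 0.09647 = 1381.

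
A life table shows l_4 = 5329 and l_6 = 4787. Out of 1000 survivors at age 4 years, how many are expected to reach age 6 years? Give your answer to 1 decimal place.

The relevant probability is 4787/5329 = 0.898292.
Expected number = 1000 × 0.898292 = 898.3.

898.3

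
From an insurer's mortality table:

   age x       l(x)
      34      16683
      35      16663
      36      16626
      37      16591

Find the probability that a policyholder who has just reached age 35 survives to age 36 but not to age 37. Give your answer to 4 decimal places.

0.0021

This is the probability of reaching 36 but not 37, conditional on being alive at 35: (l(36) − l(37)) / l(35).
= (16626 − 16591) / 16663 = 35 / 16663 = 0.002100.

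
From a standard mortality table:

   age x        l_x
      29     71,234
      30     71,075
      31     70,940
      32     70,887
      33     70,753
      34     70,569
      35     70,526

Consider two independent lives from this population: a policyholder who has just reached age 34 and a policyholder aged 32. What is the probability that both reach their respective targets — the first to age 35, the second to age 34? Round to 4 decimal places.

0.9949

p₁ = l_35/l_34 = 70,526/70,569 = 0.999391; p₂ = l_34/l_32 = 70,569/70,887 = 0.995514.
P(both) = p₁ × p₂ = 0.999391 × 0.995514 = 0.994908.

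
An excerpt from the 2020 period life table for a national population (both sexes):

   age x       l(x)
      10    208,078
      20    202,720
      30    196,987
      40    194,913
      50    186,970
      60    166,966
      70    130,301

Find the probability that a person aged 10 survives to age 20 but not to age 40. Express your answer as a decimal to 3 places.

0.038

This is the probability of reaching 20 but not 40, conditional on being alive at 10: (l(20) − l(40)) / l(10).
= (202,720 − 194,913) / 208,078 = 7,807 / 208,078 = 0.037520.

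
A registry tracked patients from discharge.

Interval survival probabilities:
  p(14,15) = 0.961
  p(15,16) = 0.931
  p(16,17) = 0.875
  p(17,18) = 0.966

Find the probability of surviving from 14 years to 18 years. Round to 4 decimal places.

Chaining the interval survival probabilities: 0.961 × 0.931 × 0.875 × 0.966.
= 0.756238.

0.7562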